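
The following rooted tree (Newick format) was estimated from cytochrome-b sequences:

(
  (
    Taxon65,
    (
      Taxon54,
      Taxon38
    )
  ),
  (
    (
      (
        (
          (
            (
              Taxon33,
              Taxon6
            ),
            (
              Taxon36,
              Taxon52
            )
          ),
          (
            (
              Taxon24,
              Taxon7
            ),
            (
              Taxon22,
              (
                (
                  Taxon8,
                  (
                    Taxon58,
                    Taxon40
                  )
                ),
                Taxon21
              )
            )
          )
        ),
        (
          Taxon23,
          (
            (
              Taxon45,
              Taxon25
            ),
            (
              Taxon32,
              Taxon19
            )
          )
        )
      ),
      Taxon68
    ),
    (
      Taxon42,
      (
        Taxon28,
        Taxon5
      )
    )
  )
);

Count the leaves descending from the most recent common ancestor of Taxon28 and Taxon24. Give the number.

The MRCA of Taxon28 and Taxon24 is the node subtending ((((((Taxon33,Taxon6),(Taxon36,Taxon52)),((Taxon24,Taxon7),(Taxon22,((Taxon8,(Taxon58,Taxon40)),Taxon21)))),(Taxon23,((Taxon45,Taxon25),(Taxon32,Taxon19)))),Taxon68),(Taxon42,(Taxon28,Taxon5))).
That clade contains 20 terminal taxa: Taxon19, Taxon21, Taxon22, Taxon23, Taxon24, Taxon25, Taxon28, Taxon32, Taxon33, Taxon36, Taxon40, Taxon42, Taxon45, Taxon5, Taxon52, Taxon58, Taxon6, Taxon68, Taxon7, Taxon8.

20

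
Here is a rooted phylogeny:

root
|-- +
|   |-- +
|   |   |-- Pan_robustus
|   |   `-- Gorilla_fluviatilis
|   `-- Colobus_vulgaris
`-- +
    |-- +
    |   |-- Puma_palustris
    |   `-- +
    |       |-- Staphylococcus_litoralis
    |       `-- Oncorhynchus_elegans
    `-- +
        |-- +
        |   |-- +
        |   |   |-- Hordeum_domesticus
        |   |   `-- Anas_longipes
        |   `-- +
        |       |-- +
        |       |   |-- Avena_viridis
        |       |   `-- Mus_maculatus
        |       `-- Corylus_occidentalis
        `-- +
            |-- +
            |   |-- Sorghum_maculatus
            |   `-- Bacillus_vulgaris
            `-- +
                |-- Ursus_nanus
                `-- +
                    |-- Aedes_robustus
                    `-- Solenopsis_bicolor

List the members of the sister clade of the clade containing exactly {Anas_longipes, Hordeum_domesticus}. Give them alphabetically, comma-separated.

The clade containing exactly {Anas_longipes, Hordeum_domesticus} attaches to the tree at the node subtending ((Hordeum_domesticus,Anas_longipes),((Avena_viridis,Mus_maculatus),Corylus_occidentalis)).
The other lineage descending from that same node — the sister group — is ((Avena_viridis,Mus_maculatus),Corylus_occidentalis); its 3 tips in alphabetical order are the answer.

Avena_viridis, Corylus_occidentalis, Mus_maculatus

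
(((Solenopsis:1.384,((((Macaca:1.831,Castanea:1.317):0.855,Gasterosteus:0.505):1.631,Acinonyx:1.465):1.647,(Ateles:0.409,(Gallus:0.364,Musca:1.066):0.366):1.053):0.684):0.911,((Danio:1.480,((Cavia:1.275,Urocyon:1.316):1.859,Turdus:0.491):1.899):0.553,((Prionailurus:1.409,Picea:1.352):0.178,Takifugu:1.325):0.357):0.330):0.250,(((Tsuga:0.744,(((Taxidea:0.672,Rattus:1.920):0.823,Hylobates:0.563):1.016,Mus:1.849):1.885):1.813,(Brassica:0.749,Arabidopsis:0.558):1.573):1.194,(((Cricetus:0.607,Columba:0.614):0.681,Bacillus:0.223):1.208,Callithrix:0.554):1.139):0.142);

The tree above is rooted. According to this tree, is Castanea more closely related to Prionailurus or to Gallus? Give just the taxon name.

Gallus

The MRCA of Castanea and Gallus subtends ((((Macaca,Castanea),Gasterosteus),Acinonyx),(Ateles,(Gallus,Musca))) (7 taxa).
The MRCA of Castanea and Prionailurus subtends ((Solenopsis,((((Macaca,Castanea),Gasterosteus),Acinonyx),(Ateles,(Gallus,Musca)))),((Danio,((Cavia,Urocyon),Turdus)),((Prionailurus,Picea),Takifugu))) (15 taxa).
The first is nested inside the second, so Castanea shares a more recent common ancestor with Gallus.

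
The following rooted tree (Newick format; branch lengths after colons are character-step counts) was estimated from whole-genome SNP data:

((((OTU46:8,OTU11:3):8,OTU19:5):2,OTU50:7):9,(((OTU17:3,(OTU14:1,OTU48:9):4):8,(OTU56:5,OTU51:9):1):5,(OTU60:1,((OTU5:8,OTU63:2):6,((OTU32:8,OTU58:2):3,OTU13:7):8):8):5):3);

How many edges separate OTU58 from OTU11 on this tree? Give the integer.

The MRCA of OTU58 and OTU11 is the root of the tree.
From OTU58 up to that node: 6 branches. From OTU11 up to the same node: 4 branches. Total: 6 + 4 = 10.

10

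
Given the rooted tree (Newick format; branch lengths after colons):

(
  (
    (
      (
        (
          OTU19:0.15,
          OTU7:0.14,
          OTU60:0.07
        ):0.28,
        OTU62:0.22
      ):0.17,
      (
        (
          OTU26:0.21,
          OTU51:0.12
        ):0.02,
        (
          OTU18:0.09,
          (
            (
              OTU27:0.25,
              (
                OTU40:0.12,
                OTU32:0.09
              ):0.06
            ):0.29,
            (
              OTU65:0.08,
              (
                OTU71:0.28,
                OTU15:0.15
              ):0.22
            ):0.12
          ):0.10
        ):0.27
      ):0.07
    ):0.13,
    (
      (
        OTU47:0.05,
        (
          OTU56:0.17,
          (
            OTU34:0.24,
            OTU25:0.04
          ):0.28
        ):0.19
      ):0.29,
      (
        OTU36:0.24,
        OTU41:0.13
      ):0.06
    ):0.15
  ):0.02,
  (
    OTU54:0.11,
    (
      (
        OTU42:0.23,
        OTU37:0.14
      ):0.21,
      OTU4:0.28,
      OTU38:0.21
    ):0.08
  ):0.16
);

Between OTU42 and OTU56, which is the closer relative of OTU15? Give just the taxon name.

OTU56

The MRCA of OTU15 and OTU56 subtends ((((OTU19,OTU7,OTU60),OTU62),((OTU26,OTU51),(OTU18,((OTU27,(OTU40,OTU32)),(OTU65,(OTU71,OTU15)))))),((OTU47,(OTU56,(OTU34,OTU25))),(OTU36,OTU41))) (19 taxa).
The MRCA of OTU15 and OTU42 is the root, subtending the entire tree (24 taxa).
The first is nested inside the second, so OTU15 shares a more recent common ancestor with OTU56.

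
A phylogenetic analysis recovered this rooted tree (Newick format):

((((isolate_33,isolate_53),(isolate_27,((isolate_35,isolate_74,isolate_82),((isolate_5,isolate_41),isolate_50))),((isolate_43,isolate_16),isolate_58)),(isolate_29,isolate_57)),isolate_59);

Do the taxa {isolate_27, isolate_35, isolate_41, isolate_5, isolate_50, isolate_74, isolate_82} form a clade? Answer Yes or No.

Yes

The most recent common ancestor of these taxa subtends (isolate_27,((isolate_35,isolate_74,isolate_82),((isolate_5,isolate_41),isolate_50))).
That clade has exactly 7 tips — every listed taxon and nothing else — so the group is monophyletic.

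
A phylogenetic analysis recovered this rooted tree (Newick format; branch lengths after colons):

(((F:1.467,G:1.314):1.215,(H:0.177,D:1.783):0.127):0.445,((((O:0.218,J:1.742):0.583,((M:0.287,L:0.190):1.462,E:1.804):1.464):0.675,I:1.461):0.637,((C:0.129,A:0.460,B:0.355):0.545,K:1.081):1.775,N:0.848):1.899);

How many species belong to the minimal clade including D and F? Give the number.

4

The MRCA of D and F is the node subtending ((F,G),(H,D)).
That clade contains 4 terminal taxa: D, F, G, H.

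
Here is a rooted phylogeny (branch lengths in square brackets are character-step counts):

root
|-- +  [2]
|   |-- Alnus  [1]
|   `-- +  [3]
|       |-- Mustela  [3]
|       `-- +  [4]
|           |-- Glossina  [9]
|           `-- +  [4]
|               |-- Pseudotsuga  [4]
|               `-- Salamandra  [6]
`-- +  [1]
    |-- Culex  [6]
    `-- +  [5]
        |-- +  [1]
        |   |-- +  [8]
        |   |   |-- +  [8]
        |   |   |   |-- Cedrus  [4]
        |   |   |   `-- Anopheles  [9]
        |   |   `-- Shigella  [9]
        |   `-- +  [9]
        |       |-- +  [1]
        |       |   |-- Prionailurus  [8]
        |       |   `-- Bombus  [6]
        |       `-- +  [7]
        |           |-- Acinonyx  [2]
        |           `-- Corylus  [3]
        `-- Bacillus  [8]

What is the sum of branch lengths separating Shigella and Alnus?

The path runs Shigella → … → MRCA → … → Alnus; the MRCA is the root of the tree.
Branch lengths along that path: 9 + 8 + 1 + 5 + 1 + 2 + 1 = 27.

27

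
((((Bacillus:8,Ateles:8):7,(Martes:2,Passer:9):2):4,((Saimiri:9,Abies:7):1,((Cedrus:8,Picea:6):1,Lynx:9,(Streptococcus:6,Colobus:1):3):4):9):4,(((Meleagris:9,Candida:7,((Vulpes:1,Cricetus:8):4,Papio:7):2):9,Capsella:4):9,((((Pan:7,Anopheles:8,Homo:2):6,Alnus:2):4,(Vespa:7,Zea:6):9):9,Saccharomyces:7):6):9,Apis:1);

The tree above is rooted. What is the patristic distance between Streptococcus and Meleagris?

62

The path runs Streptococcus → … → MRCA → … → Meleagris; the MRCA is the root of the tree.
Branch lengths along that path: 6 + 3 + 4 + 9 + 4 + 9 + 9 + 9 + 9 = 62.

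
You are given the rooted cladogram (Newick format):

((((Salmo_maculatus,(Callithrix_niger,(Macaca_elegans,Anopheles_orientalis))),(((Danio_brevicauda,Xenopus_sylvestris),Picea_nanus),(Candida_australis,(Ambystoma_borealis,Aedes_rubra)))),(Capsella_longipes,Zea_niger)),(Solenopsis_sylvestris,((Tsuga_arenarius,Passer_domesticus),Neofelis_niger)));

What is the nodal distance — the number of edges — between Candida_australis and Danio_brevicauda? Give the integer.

The MRCA of Candida_australis and Danio_brevicauda is the node subtending (((Danio_brevicauda,Xenopus_sylvestris),Picea_nanus),(Candida_australis,(Ambystoma_borealis,Aedes_rubra))).
From Candida_australis up to that node: 2 branches. From Danio_brevicauda up to the same node: 3 branches. Total: 2 + 3 = 5.

5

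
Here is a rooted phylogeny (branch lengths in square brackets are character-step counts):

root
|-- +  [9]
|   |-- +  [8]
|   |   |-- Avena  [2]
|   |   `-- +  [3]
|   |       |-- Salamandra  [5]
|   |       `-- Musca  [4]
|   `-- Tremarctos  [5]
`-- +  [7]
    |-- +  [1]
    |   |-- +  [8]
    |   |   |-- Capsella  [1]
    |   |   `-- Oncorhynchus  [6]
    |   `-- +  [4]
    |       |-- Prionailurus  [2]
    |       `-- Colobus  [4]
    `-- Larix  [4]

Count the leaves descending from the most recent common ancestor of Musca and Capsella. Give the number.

9

The MRCA of Musca and Capsella is the root, so the clade is the entire tree.
That clade contains 9 terminal taxa: Avena, Capsella, Colobus, Larix, Musca, Oncorhynchus, Prionailurus, Salamandra, Tremarctos.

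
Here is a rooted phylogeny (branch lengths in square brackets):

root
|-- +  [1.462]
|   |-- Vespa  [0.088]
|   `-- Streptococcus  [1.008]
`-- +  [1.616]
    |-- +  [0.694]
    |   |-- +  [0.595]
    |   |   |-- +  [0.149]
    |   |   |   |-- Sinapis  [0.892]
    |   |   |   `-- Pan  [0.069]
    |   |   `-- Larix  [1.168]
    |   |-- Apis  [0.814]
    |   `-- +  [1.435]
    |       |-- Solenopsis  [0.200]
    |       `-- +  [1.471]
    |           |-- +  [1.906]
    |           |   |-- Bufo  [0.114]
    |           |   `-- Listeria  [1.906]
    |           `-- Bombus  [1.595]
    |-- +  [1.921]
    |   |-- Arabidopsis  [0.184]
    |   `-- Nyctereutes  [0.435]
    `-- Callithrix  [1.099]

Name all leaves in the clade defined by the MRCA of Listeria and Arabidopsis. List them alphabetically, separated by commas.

Tracing Listeria: it sits inside (Bufo,Listeria).
Tracing Arabidopsis: it sits inside (Arabidopsis,Nyctereutes).
The smallest clade enclosing both is ((((Sinapis,Pan),Larix),Apis,(Solenopsis,((Bufo,Listeria),Bombus))),(Arabidopsis,Nyctereutes),Callithrix); the answer is its 11 terminal taxa in alphabetical order.

Apis, Arabidopsis, Bombus, Bufo, Callithrix, Larix, Listeria, Nyctereutes, Pan, Sinapis, Solenopsis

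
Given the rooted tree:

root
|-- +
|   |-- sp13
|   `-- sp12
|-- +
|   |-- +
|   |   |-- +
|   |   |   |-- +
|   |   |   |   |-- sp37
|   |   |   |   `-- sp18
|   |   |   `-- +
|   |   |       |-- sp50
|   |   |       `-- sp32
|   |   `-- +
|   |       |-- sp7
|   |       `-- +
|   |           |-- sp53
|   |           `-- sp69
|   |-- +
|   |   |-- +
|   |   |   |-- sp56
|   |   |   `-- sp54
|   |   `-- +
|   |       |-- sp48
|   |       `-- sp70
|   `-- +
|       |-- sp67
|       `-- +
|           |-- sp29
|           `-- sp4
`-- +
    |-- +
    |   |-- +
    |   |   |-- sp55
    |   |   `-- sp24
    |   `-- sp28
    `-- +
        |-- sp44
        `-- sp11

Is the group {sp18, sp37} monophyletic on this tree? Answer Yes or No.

The most recent common ancestor of these taxa subtends (sp37,sp18).
That clade has exactly 2 tips — every listed taxon and nothing else — so the group is monophyletic.

Yes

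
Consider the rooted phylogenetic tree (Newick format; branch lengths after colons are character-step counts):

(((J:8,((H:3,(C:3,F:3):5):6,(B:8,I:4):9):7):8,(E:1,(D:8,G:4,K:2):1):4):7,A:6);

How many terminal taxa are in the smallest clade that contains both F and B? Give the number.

5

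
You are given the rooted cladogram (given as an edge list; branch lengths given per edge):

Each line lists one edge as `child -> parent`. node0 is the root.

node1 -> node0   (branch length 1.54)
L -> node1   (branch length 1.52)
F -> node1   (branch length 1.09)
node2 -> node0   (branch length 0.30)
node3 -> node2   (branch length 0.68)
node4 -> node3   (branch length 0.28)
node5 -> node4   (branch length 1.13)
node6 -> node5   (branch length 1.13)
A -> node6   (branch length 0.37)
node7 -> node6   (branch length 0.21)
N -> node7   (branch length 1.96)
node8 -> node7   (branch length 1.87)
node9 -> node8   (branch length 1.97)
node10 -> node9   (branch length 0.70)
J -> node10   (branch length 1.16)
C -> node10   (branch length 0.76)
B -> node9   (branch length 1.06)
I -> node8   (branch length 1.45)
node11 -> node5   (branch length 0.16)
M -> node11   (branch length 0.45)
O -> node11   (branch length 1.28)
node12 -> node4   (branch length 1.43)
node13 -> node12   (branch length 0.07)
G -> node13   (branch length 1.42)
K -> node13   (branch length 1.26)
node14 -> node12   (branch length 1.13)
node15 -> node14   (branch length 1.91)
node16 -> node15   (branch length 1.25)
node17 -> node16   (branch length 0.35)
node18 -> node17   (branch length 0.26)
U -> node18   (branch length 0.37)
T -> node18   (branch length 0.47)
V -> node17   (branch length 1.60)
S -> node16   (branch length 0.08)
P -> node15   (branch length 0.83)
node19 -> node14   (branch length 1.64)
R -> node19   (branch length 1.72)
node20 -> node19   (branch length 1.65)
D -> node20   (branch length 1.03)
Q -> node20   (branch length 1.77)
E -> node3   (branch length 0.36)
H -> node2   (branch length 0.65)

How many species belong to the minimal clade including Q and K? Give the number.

10

The MRCA of Q and K is the node subtending ((G,K),(((((U,T),V),S),P),(R,(D,Q)))).
That clade contains 10 terminal taxa: D, G, K, P, Q, R, S, T, U, V.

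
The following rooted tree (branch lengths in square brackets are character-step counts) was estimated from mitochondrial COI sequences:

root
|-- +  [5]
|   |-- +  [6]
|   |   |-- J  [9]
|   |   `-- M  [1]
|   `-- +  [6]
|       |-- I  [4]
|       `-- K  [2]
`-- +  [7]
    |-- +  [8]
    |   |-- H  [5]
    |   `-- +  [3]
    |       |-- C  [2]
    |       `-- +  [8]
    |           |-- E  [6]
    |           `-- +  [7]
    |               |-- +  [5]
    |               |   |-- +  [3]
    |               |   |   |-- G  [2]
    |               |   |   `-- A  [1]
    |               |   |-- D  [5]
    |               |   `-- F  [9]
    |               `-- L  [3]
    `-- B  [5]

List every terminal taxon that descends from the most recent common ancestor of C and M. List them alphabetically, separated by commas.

A, B, C, D, E, F, G, H, I, J, K, L, M

Tracing C: it sits inside (C,(E,(((G,A),D,F),L))).
Tracing M: it sits inside (J,M).
The smallest clade enclosing both is the whole tree (their MRCA is the root), so the answer is all 13 tips in alphabetical order.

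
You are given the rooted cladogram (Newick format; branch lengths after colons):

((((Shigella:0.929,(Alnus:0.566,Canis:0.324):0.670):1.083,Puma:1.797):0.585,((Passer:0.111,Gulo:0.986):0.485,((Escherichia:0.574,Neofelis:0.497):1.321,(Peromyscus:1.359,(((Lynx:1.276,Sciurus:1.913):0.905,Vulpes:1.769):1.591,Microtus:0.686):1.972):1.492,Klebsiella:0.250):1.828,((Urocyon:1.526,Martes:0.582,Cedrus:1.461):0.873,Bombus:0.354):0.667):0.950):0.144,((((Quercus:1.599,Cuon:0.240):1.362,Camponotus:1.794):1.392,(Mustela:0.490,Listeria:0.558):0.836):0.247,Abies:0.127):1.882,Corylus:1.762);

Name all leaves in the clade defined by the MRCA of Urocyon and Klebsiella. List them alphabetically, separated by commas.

Tracing Urocyon: it sits inside (Urocyon,Martes,Cedrus).
Tracing Klebsiella: it sits inside ((Escherichia,Neofelis),(Peromyscus,(((Lynx,Sciurus),Vulpes),Microtus)),Klebsiella).
The smallest clade enclosing both is ((Passer,Gulo),((Escherichia,Neofelis),(Peromyscus,(((Lynx,Sciurus),Vulpes),Microtus)),Klebsiella),((Urocyon,Martes,Cedrus),Bombus)); the answer is its 14 terminal taxa in alphabetical order.

Bombus, Cedrus, Escherichia, Gulo, Klebsiella, Lynx, Martes, Microtus, Neofelis, Passer, Peromyscus, Sciurus, Urocyon, Vulpes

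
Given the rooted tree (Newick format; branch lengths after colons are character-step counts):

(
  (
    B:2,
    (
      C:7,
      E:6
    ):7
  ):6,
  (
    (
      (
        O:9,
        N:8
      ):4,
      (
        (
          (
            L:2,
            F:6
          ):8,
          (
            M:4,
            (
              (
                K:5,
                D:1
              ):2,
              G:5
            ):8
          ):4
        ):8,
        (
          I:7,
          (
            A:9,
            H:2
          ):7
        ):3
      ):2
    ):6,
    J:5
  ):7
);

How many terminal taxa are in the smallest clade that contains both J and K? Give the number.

The MRCA of J and K is the node subtending (((O,N),(((L,F),(M,((K,D),G))),(I,(A,H)))),J).
That clade contains 12 terminal taxa: A, D, F, G, H, I, J, K, L, M, N, O.

12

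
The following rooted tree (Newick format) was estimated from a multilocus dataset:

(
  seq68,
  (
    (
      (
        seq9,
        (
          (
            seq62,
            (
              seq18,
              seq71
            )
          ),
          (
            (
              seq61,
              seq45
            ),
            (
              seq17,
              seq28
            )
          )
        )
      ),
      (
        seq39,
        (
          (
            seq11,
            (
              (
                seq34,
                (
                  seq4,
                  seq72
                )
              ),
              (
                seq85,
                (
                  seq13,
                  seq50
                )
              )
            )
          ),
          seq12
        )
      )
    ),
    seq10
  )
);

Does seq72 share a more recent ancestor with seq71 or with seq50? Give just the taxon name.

The MRCA of seq72 and seq50 subtends ((seq34,(seq4,seq72)),(seq85,(seq13,seq50))) (6 taxa).
The MRCA of seq72 and seq71 subtends ((seq9,((seq62,(seq18,seq71)),((seq61,seq45),(seq17,seq28)))),(seq39,((seq11,((seq34,(seq4,seq72)),(seq85,(seq13,seq50)))),seq12))) (17 taxa).
The first is nested inside the second, so seq72 shares a more recent common ancestor with seq50.

seq50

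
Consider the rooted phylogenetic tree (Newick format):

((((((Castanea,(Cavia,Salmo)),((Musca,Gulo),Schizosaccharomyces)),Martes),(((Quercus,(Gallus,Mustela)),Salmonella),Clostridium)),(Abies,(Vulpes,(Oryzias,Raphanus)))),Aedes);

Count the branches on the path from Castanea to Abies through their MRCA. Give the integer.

7

The MRCA of Castanea and Abies is the node subtending (((((Castanea,(Cavia,Salmo)),((Musca,Gulo),Schizosaccharomyces)),Martes),(((Quercus,(Gallus,Mustela)),Salmonella),Clostridium)),(Abies,(Vulpes,(Oryzias,Raphanus)))).
From Castanea up to that node: 5 branches. From Abies up to the same node: 2 branches. Total: 5 + 2 = 7.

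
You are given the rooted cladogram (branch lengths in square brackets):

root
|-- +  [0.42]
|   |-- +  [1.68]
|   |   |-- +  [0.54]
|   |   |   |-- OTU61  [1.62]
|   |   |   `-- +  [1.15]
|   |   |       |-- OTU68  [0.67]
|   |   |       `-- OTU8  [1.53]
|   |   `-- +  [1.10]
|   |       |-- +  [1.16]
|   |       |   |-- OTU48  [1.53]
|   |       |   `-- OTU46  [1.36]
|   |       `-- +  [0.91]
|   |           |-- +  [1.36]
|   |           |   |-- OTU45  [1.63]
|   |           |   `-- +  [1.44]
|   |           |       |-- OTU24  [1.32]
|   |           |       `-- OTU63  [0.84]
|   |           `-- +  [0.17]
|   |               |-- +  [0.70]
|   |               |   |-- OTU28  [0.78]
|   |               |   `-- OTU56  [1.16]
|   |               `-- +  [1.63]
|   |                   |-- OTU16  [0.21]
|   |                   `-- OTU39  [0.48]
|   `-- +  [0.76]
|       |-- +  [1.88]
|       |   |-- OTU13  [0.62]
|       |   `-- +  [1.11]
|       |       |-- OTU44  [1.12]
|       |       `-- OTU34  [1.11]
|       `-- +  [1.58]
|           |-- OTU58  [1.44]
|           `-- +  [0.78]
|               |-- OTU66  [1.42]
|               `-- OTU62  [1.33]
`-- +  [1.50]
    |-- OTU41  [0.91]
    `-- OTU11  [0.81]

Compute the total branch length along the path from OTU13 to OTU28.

8.60

The path runs OTU13 → … → MRCA → … → OTU28; the MRCA is the node subtending (((OTU61,(OTU68,OTU8)),((OTU48,OTU46),((OTU45,(OTU24,OTU63)),((OTU28,OTU56),(OTU16,OTU39))))),((OTU13,(OTU44,OTU34)),(OTU58,(OTU66,OTU62)))).
Branch lengths along that path: 0.62 + 1.88 + 0.76 + 1.68 + 1.10 + 0.91 + 0.17 + 0.70 + 0.78 = 8.60.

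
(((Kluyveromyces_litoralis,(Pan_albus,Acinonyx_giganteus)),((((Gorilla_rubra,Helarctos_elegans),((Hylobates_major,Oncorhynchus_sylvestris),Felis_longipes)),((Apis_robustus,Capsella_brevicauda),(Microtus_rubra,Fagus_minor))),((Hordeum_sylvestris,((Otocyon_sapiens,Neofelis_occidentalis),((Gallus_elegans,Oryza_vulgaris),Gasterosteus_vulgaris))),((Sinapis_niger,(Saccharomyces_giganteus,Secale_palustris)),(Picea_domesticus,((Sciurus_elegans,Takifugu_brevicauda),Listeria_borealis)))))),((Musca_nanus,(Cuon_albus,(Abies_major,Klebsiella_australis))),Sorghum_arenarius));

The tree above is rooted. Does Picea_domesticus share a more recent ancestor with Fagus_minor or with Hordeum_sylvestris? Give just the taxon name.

The MRCA of Picea_domesticus and Hordeum_sylvestris subtends ((Hordeum_sylvestris,((Otocyon_sapiens,Neofelis_occidentalis),((Gallus_elegans,Oryza_vulgaris),Gasterosteus_vulgaris))),((Sinapis_niger,(Saccharomyces_giganteus,Secale_palustris)),(Picea_domesticus,((Sciurus_elegans,Takifugu_brevicauda),Listeria_borealis)))) (13 taxa).
The MRCA of Picea_domesticus and Fagus_minor subtends ((((Gorilla_rubra,Helarctos_elegans),((Hylobates_major,Oncorhynchus_sylvestris),Felis_longipes)),((Apis_robustus,Capsella_brevicauda),(Microtus_rubra,Fagus_minor))),((Hordeum_sylvestris,((Otocyon_sapiens,Neofelis_occidentalis),((Gallus_elegans,Oryza_vulgaris),Gasterosteus_vulgaris))),((Sinapis_niger,(Saccharomyces_giganteus,Secale_palustris)),(Picea_domesticus,((Sciurus_elegans,Takifugu_brevicauda),Listeria_borealis))))) (22 taxa).
The first is nested inside the second, so Picea_domesticus shares a more recent common ancestor with Hordeum_sylvestris.

Hordeum_sylvestris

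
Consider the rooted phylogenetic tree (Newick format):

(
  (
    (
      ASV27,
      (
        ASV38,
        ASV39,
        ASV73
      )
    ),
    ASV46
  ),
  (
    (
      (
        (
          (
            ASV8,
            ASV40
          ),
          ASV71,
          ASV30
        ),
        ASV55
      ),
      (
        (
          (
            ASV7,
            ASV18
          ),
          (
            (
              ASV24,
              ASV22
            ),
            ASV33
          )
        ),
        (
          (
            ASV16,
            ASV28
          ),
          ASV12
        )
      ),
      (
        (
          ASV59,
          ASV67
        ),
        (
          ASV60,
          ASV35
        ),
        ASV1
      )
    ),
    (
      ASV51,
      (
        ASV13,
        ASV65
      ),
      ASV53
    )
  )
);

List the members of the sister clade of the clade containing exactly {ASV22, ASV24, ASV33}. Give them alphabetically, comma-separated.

ASV18, ASV7

The clade containing exactly {ASV22, ASV24, ASV33} attaches to the tree at the node subtending ((ASV7,ASV18),((ASV24,ASV22),ASV33)).
The other lineage descending from that same node — the sister group — is (ASV7,ASV18); its 2 tips in alphabetical order are the answer.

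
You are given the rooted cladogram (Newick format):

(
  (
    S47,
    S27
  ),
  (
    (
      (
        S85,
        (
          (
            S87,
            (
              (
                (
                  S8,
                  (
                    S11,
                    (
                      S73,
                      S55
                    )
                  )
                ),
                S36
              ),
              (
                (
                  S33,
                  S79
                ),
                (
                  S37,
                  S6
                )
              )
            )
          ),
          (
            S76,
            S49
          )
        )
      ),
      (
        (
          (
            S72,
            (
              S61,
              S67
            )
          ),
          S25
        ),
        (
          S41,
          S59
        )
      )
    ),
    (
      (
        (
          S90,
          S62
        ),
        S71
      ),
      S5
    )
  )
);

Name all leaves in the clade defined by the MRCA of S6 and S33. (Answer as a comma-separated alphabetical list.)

S33, S37, S6, S79

Tracing S6: it sits inside (S37,S6).
Tracing S33: it sits inside (S33,S79).
The smallest clade enclosing both is ((S33,S79),(S37,S6)); the answer is its 4 terminal taxa in alphabetical order.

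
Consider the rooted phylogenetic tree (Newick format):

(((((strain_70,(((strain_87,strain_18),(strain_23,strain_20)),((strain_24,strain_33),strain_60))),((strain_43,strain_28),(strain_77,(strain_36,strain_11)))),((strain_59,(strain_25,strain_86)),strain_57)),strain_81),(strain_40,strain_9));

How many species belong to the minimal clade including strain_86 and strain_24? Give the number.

17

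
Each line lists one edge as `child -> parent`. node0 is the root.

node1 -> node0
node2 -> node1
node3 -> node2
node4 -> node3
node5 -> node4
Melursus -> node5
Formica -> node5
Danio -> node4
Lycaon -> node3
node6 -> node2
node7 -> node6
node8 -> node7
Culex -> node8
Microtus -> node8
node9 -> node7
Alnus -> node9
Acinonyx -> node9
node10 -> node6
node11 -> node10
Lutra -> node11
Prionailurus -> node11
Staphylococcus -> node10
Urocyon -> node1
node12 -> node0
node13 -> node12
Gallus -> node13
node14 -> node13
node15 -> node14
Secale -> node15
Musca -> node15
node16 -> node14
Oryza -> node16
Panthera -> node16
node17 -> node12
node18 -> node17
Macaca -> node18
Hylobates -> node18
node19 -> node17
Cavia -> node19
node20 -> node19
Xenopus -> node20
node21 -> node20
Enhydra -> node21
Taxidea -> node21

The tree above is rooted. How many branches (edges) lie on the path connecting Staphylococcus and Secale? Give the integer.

10

The MRCA of Staphylococcus and Secale is the root of the tree.
From Staphylococcus up to that node: 5 branches. From Secale up to the same node: 5 branches. Total: 5 + 5 = 10.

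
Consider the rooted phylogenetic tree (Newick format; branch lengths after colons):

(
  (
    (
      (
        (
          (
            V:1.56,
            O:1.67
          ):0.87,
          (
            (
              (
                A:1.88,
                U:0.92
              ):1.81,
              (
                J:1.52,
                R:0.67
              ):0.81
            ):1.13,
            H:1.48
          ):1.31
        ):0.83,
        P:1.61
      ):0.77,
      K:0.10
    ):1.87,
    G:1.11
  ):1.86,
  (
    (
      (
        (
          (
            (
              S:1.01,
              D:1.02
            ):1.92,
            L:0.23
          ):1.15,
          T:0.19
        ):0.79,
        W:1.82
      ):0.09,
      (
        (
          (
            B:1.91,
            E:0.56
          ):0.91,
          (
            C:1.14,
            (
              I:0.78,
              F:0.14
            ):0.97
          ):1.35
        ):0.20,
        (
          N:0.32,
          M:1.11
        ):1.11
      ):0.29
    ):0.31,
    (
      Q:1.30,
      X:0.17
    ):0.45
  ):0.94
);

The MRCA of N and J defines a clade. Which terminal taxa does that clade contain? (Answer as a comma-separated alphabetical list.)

Tracing N: it sits inside (N,M).
Tracing J: it sits inside (J,R).
The smallest clade enclosing both is the whole tree (their MRCA is the root), so the answer is all 24 tips in alphabetical order.

A, B, C, D, E, F, G, H, I, J, K, L, M, N, O, P, Q, R, S, T, U, V, W, X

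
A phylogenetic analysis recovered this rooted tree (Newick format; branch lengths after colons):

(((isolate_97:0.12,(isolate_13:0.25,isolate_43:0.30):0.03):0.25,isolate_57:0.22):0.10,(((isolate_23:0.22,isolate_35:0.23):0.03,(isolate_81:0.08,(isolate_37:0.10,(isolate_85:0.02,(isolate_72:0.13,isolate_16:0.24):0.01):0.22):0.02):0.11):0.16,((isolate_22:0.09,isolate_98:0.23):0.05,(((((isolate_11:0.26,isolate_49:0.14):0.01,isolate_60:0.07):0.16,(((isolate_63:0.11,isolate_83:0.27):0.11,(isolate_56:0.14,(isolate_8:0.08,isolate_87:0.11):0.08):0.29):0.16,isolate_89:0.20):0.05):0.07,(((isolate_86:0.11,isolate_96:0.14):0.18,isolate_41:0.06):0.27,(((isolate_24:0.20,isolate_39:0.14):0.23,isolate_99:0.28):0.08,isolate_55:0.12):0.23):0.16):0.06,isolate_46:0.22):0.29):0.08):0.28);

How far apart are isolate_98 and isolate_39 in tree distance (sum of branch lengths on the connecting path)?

1.47

The path runs isolate_98 → … → MRCA → … → isolate_39; the MRCA is the node subtending ((isolate_22,isolate_98),(((((isolate_11,isolate_49),isolate_60),(((isolate_63,isolate_83),(isolate_56,(isolate_8,isolate_87))),isolate_89)),(((isolate_86,isolate_96),isolate_41),(((isolate_24,isolate_39),isolate_99),isolate_55))),isolate_46)).
Branch lengths along that path: 0.23 + 0.05 + 0.29 + 0.06 + 0.16 + 0.23 + 0.08 + 0.23 + 0.14 = 1.47.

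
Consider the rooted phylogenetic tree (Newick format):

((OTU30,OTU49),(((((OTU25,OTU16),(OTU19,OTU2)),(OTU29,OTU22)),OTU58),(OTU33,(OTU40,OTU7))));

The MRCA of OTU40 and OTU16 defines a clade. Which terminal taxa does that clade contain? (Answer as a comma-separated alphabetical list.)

OTU16, OTU19, OTU2, OTU22, OTU25, OTU29, OTU33, OTU40, OTU58, OTU7

Tracing OTU40: it sits inside (OTU40,OTU7).
Tracing OTU16: it sits inside (OTU25,OTU16).
The smallest clade enclosing both is (((((OTU25,OTU16),(OTU19,OTU2)),(OTU29,OTU22)),OTU58),(OTU33,(OTU40,OTU7))); the answer is its 10 terminal taxa in alphabetical order.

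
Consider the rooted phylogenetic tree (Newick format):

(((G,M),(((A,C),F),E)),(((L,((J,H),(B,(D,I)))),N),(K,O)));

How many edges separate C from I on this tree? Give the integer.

12

The MRCA of C and I is the root of the tree.
From C up to that node: 5 branches. From I up to the same node: 7 branches. Total: 5 + 7 = 12.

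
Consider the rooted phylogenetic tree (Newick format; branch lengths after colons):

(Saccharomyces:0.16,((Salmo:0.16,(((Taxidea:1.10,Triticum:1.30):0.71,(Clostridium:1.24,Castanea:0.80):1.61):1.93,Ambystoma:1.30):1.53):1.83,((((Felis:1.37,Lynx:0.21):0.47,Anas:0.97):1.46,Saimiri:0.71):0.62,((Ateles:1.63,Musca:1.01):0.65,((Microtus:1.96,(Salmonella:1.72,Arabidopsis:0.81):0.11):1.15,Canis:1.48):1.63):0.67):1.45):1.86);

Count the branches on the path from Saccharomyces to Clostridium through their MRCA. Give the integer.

7

The MRCA of Saccharomyces and Clostridium is the root of the tree.
From Saccharomyces up to that node: 1 branch. From Clostridium up to the same node: 6 branches. Total: 1 + 6 = 7.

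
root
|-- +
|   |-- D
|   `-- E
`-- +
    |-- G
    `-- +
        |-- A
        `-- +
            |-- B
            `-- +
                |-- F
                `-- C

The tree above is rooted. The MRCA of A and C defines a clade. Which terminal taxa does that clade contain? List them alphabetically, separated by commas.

A, B, C, F

Tracing A: it sits inside (A,(B,(F,C))).
Tracing C: it sits inside (F,C).
The smallest clade enclosing both is (A,(B,(F,C))); the answer is its 4 terminal taxa in alphabetical order.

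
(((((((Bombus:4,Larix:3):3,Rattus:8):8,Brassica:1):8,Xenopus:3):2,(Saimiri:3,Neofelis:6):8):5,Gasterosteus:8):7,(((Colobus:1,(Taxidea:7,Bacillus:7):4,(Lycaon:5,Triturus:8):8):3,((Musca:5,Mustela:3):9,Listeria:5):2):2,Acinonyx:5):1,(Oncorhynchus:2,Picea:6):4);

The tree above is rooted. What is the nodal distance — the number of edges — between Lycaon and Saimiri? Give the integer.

9

The MRCA of Lycaon and Saimiri is the root of the tree.
From Lycaon up to that node: 5 branches. From Saimiri up to the same node: 4 branches. Total: 5 + 4 = 9.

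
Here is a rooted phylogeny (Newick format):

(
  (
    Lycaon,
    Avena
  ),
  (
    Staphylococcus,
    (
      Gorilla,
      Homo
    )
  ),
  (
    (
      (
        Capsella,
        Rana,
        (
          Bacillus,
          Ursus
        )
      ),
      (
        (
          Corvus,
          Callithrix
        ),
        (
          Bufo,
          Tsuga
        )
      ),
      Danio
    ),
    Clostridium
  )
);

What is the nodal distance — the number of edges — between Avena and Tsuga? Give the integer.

7

The MRCA of Avena and Tsuga is the root of the tree.
From Avena up to that node: 2 branches. From Tsuga up to the same node: 5 branches. Total: 2 + 5 = 7.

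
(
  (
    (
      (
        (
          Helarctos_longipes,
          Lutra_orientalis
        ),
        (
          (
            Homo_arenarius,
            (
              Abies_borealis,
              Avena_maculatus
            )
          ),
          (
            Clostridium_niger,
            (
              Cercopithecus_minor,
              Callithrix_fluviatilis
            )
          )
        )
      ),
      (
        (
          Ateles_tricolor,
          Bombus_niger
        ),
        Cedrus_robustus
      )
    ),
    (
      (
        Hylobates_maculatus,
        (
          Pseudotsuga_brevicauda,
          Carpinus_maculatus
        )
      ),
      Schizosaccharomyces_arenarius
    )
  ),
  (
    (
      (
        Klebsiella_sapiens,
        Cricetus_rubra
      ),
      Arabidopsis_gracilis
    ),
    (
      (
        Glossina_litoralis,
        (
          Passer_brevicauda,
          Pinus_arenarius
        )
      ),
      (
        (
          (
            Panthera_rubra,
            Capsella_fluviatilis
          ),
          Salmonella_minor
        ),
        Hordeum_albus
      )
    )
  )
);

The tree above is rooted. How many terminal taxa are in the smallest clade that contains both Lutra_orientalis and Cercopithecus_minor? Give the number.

8

The MRCA of Lutra_orientalis and Cercopithecus_minor is the node subtending ((Helarctos_longipes,Lutra_orientalis),((Homo_arenarius,(Abies_borealis,Avena_maculatus)),(Clostridium_niger,(Cercopithecus_minor,Callithrix_fluviatilis)))).
That clade contains 8 terminal taxa: Abies_borealis, Avena_maculatus, Callithrix_fluviatilis, Cercopithecus_minor, Clostridium_niger, Helarctos_longipes, Homo_arenarius, Lutra_orientalis.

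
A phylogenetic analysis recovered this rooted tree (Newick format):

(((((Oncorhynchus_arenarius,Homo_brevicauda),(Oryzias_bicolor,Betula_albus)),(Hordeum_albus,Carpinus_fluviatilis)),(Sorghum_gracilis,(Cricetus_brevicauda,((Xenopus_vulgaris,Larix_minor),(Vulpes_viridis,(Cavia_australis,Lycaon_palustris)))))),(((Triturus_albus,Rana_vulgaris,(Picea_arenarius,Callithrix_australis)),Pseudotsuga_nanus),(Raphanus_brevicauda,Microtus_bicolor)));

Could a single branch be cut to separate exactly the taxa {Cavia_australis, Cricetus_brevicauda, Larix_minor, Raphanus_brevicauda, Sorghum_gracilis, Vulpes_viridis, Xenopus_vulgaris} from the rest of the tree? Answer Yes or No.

No

The MRCA of the listed taxa is the root, so the smallest clade containing them is the whole tree.
That clade also contains Betula_albus, Callithrix_australis, Carpinus_fluviatilis, Homo_brevicauda, Hordeum_albus, Lycaon_palustris, Microtus_bicolor, Oncorhynchus_arenarius, Oryzias_bicolor, Picea_arenarius, Pseudotsuga_nanus, Rana_vulgaris, Triturus_albus, which are not in the proposed group, so the group is not monophyletic.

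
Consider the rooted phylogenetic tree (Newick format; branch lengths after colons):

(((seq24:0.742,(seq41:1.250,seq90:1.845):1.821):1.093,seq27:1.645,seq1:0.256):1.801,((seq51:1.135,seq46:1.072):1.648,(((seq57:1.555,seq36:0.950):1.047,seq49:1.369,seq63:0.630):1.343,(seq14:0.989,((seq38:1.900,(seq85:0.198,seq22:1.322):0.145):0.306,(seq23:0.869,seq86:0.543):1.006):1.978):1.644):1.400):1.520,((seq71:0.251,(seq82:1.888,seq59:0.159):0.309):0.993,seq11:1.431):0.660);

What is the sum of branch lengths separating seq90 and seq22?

14.875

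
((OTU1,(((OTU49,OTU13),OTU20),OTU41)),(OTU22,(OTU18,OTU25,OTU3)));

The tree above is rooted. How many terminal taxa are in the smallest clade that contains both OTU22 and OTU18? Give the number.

The MRCA of OTU22 and OTU18 is the node subtending (OTU22,(OTU18,OTU25,OTU3)).
That clade contains 4 terminal taxa: OTU18, OTU22, OTU25, OTU3.

4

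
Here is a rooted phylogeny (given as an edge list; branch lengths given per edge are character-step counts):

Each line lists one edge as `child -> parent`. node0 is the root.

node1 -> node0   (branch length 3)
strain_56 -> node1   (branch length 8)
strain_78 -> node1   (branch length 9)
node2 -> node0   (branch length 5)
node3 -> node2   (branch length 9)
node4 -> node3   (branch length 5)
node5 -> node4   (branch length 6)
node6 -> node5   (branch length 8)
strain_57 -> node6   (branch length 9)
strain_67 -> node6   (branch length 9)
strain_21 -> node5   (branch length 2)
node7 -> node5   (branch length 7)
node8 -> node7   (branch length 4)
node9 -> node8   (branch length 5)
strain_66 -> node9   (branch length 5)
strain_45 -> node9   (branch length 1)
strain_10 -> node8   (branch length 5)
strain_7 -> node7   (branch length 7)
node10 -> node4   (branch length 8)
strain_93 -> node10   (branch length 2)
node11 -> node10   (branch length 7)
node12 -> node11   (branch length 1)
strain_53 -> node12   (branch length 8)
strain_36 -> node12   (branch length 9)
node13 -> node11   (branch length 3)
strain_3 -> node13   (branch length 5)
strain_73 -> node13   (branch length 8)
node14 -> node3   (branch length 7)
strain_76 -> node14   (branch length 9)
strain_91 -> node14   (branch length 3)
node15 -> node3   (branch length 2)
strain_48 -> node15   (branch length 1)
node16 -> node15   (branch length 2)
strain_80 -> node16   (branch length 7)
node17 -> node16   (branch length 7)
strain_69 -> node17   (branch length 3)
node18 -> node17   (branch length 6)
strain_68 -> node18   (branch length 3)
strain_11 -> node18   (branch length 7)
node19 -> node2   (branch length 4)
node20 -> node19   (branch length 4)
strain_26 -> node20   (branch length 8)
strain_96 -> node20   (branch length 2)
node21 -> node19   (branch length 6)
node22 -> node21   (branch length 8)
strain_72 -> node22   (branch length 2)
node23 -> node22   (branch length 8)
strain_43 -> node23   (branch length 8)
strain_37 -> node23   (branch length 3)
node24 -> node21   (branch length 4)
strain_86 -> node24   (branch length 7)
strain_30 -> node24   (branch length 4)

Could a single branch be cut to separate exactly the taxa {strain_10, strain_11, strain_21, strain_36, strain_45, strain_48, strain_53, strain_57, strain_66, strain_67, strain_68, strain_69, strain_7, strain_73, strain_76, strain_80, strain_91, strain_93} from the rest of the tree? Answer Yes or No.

No

The MRCA of the listed taxa subtends ((((strain_57,strain_67),strain_21,(((strain_66,strain_45),strain_10),strain_7)),(strain_93,((strain_53,strain_36),(strain_3,strain_73)))),(strain_76,strain_91),(strain_48,(strain_80,(strain_69,(strain_68,strain_11))))).
That clade also contains strain_3, which is not in the proposed group, so the group is not monophyletic.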